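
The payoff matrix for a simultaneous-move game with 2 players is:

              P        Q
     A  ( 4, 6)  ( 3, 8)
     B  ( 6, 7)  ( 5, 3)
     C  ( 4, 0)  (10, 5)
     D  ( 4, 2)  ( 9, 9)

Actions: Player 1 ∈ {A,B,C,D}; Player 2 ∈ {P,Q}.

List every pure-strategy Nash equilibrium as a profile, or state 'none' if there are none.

(A,P): not NE [P1→B gives 6>4; P2→Q gives 8>6]
(A,Q): not NE [P1→C gives 10>3]
(B,P): NE
(B,Q): not NE [P1→C gives 10>5; P2→P gives 7>3]
(C,P): not NE [P1→B gives 6>4; P2→Q gives 5>0]
(C,Q): NE
(D,P): not NE [P1→B gives 6>4; P2→Q gives 9>2]
(D,Q): not NE [P1→C gives 10>9]

NE set: (B,P), (C,Q)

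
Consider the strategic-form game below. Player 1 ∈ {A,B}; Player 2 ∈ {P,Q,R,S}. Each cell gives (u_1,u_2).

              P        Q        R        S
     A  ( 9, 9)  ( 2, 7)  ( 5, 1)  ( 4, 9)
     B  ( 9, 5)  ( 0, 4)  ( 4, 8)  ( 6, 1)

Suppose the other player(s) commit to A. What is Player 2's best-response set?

argmax u_2 = {P,S}

u_2(P vs A) = 9
u_2(Q vs A) = 7
u_2(R vs A) = 1
u_2(S vs A) = 9
max payoff 9 at {P,S}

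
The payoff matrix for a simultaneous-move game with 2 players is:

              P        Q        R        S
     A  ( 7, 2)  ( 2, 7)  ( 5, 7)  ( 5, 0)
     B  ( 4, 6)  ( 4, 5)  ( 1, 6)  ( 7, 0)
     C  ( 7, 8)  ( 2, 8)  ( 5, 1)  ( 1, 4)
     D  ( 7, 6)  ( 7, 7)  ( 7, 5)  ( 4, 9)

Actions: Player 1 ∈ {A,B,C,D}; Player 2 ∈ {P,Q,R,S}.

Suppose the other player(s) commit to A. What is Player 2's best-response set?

P2 best: {Q,R}

u_2(P vs A) = 2
u_2(Q vs A) = 7
u_2(R vs A) = 7
u_2(S vs A) = 0
max payoff 7 at {Q,R}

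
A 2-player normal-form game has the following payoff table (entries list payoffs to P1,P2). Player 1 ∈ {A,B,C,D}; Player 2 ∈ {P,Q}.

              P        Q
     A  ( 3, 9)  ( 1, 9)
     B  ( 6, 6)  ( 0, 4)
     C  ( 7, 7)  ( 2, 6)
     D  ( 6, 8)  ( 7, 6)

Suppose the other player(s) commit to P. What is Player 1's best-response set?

P1 best: {C}

u_1(A vs P) = 3
u_1(B vs P) = 6
u_1(C vs P) = 7
u_1(D vs P) = 6
max payoff 7 at {C}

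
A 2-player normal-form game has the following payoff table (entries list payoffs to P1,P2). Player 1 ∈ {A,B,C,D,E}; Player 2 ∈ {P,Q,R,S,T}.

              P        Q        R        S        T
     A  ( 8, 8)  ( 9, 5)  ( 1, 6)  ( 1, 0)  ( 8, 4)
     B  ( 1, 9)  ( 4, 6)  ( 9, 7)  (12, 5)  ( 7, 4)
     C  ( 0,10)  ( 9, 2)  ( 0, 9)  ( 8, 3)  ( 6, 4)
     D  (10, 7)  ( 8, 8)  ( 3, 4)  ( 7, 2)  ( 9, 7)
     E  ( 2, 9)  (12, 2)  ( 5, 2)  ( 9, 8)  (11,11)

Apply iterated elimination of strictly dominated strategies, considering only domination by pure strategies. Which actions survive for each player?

IESDS → P1:{A,D,E} P2:{P,Q,T}

P1 drop C (E beats it: P:2>0 Q:12>9 R:5>0 S:9>8 T:11>6)
P2 drop R (P beats it: A:8>6 B:9>7 D:7>4 E:9>2)
P2 drop S (P beats it: A:8>0 B:9>5 D:7>2 E:9>8)
P1 drop B (A beats it: P:8>1 Q:9>4 T:8>7)
P1→{A,D,E} P2→{P,Q,T}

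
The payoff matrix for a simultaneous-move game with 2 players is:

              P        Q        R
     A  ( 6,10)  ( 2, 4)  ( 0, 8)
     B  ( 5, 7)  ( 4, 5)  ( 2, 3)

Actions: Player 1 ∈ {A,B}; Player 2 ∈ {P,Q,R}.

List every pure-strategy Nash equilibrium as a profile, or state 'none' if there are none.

(A,P): NE
(A,Q): not NE [P1→B gives 4>2; P2→P gives 10>4]
(A,R): not NE [P1→B gives 2>0; P2→P gives 10>8]
(B,P): not NE [P1→A gives 6>5]
(B,Q): not NE [P2→P gives 7>5]
(B,R): not NE [P2→P gives 7>3]

Nash profiles: (A,P)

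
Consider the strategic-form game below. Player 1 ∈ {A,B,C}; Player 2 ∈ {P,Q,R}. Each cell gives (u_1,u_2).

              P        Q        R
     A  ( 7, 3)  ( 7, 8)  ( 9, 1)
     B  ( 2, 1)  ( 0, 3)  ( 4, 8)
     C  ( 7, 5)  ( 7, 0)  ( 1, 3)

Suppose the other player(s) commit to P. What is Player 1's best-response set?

P1 best: {A,C}

u_1(A vs P) = 7
u_1(B vs P) = 2
u_1(C vs P) = 7
max payoff 7 at {A,C}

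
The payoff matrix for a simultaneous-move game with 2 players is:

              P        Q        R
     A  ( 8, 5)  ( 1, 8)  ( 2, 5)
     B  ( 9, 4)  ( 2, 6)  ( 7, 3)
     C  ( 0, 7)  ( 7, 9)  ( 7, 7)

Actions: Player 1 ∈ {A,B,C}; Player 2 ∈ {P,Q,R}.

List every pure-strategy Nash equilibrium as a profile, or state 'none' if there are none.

NE set: (C,Q)

(A,P): not NE [P1→B gives 9>8; P2→Q gives 8>5]
(A,Q): not NE [P1→C gives 7>1]
(A,R): not NE [P1→C gives 7>2; P2→Q gives 8>5]
(B,P): not NE [P2→Q gives 6>4]
(B,Q): not NE [P1→C gives 7>2]
(B,R): not NE [P2→Q gives 6>3]
(C,P): not NE [P1→B gives 9>0; P2→Q gives 9>7]
(C,Q): NE
(C,R): not NE [P2→Q gives 9>7]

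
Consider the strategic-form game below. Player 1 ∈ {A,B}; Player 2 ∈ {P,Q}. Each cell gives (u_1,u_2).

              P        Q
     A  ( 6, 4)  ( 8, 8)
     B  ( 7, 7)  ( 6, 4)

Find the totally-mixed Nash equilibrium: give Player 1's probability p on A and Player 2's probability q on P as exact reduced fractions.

P1 indiff ⇒ q·6+(1-q)·8 = q·7+(1-q)·6 ⇒ q(-1) = (1-q)(-2) ⇒ q = 2/3
P2 indiff ⇒ p·4+(1-p)·7 = p·8+(1-p)·4 ⇒ p(-4) = (1-p)(-3) ⇒ p = 3/7

P1 mixes 3/7 on A; P2 mixes 2/3 on P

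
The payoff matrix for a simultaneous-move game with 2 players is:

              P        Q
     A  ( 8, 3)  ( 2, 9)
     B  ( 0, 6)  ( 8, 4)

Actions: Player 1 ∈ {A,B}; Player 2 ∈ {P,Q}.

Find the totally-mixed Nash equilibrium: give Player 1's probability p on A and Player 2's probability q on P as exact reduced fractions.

P1 indiff ⇒ q·8+(1-q)·2 = q·0+(1-q)·8 ⇒ q(8) = (1-q)(6) ⇒ q = 3/7
P2 indiff ⇒ p·3+(1-p)·6 = p·9+(1-p)·4 ⇒ p(-6) = (1-p)(-2) ⇒ p = 1/4

P1 mixes 1/4 on A; P2 mixes 3/7 on P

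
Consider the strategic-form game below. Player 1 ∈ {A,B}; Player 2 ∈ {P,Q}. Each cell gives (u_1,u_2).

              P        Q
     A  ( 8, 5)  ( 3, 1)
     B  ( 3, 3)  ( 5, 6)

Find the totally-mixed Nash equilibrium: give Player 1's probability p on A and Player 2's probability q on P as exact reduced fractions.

P1 indiff ⇒ q·8+(1-q)·3 = q·3+(1-q)·5 ⇒ q(5) = (1-q)(2) ⇒ q = 2/7
P2 indiff ⇒ p·5+(1-p)·3 = p·1+(1-p)·6 ⇒ p(4) = (1-p)(3) ⇒ p = 3/7

(p,q) = (3/7, 2/7)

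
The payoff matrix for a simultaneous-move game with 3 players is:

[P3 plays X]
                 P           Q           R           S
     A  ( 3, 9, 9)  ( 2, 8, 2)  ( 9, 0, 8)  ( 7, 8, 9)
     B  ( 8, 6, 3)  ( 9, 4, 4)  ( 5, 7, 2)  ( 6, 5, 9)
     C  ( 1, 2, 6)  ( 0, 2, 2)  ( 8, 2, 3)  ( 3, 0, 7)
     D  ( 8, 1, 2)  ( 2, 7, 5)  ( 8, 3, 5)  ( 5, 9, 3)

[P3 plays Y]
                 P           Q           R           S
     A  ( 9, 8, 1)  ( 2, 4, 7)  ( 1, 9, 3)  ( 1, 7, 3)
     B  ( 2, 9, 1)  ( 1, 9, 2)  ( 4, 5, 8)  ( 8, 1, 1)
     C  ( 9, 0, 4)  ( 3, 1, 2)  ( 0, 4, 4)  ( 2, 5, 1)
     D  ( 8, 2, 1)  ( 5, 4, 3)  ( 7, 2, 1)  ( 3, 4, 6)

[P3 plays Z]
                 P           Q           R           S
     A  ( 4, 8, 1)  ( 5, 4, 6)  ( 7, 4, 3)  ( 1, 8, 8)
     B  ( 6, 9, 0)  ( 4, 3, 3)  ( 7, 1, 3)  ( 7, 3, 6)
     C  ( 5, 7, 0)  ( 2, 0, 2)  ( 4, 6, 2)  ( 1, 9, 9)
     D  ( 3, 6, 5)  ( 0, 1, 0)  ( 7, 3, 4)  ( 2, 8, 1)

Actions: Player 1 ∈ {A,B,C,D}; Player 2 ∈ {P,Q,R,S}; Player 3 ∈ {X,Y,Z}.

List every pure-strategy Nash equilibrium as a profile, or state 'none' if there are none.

(A,P,X): not NE [P1→D gives 8>3]
(A,P,Y): not NE [P2→R gives 9>8; P3→X gives 9>1]
(A,P,Z): not NE [P1→B gives 6>4; P3→X gives 9>1]
(A,Q,X): not NE [P1→B gives 9>2; P2→P gives 9>8; P3→Y gives 7>2]
(A,Q,Y): not NE [P1→D gives 5>2; P2→R gives 9>4]
(A,Q,Z): not NE [P2→S gives 8>4; P3→Y gives 7>6]
(A,R,X): not NE [P2→P gives 9>0]
(A,R,Y): not NE [P1→D gives 7>1; P3→X gives 8>3]
(A,R,Z): not NE [P2→S gives 8>4; P3→X gives 8>3]
(A,S,X): not NE [P2→P gives 9>8]
(A,S,Y): not NE [P1→B gives 8>1; P2→R gives 9>7; P3→X gives 9>3]
(A,S,Z): not NE [P1→B gives 7>1; P3→X gives 9>8]
(B,P,X): not NE [P2→R gives 7>6]
(B,P,Y): not NE [P1→C gives 9>2; P3→X gives 3>1]
(B,P,Z): not NE [P3→X gives 3>0]
(B,Q,X): not NE [P2→R gives 7>4]
(B,Q,Y): not NE [P1→D gives 5>1; P3→X gives 4>2]
(B,Q,Z): not NE [P1→A gives 5>4; P2→P gives 9>3; P3→X gives 4>3]
(B,R,X): not NE [P1→A gives 9>5; P3→Y gives 8>2]
(B,R,Y): not NE [P1→D gives 7>4; P2→Q gives 9>5]
(B,R,Z): not NE [P2→P gives 9>1; P3→Y gives 8>3]
(B,S,X): not NE [P1→A gives 7>6; P2→R gives 7>5]
(B,S,Y): not NE [P2→Q gives 9>1; P3→X gives 9>1]
(B,S,Z): not NE [P2→P gives 9>3; P3→X gives 9>6]
(C,P,X): not NE [P1→D gives 8>1]
(C,P,Y): not NE [P2→S gives 5>0; P3→X gives 6>4]
(C,P,Z): not NE [P1→B gives 6>5; P2→S gives 9>7; P3→X gives 6>0]
(C,Q,X): not NE [P1→B gives 9>0]
(C,Q,Y): not NE [P1→D gives 5>3; P2→S gives 5>1]
(C,Q,Z): not NE [P1→A gives 5>2; P2→S gives 9>0]
(C,R,X): not NE [P1→A gives 9>8; P3→Y gives 4>3]
(C,R,Y): not NE [P1→D gives 7>0; P2→S gives 5>4]
(C,R,Z): not NE [P1→D gives 7>4; P2→S gives 9>6; P3→Y gives 4>2]
(C,S,X): not NE [P1→A gives 7>3; P2→R gives 2>0; P3→Z gives 9>7]
(C,S,Y): not NE [P1→B gives 8>2; P3→Z gives 9>1]
(C,S,Z): not NE [P1→B gives 7>1]
(D,P,X): not NE [P2→S gives 9>1; P3→Z gives 5>2]
(D,P,Y): not NE [P1→C gives 9>8; P2→S gives 4>2; P3→Z gives 5>1]
(D,P,Z): not NE [P1→B gives 6>3; P2→S gives 8>6]
(D,Q,X): not NE [P1→B gives 9>2; P2→S gives 9>7]
(D,Q,Y): not NE [P3→X gives 5>3]
(D,Q,Z): not NE [P1→A gives 5>0; P2→S gives 8>1; P3→X gives 5>0]
(D,R,X): not NE [P1→A gives 9>8; P2→S gives 9>3]
(D,R,Y): not NE [P2→S gives 4>2; P3→X gives 5>1]
(D,R,Z): not NE [P2→S gives 8>3; P3→X gives 5>4]
(D,S,X): not NE [P1→A gives 7>5; P3→Y gives 6>3]
(D,S,Y): not NE [P1→B gives 8>3]
(D,S,Z): not NE [P1→B gives 7>2; P3→Y gives 6>1]

No pure NE.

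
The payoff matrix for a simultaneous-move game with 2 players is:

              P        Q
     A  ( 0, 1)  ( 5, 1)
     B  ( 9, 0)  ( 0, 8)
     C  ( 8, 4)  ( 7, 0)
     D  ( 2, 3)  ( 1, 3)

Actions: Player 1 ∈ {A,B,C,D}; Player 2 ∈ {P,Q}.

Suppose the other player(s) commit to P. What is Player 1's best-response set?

BR_1 = {B}

u_1(A vs P) = 0
u_1(B vs P) = 9
u_1(C vs P) = 8
u_1(D vs P) = 2
max payoff 9 at {B}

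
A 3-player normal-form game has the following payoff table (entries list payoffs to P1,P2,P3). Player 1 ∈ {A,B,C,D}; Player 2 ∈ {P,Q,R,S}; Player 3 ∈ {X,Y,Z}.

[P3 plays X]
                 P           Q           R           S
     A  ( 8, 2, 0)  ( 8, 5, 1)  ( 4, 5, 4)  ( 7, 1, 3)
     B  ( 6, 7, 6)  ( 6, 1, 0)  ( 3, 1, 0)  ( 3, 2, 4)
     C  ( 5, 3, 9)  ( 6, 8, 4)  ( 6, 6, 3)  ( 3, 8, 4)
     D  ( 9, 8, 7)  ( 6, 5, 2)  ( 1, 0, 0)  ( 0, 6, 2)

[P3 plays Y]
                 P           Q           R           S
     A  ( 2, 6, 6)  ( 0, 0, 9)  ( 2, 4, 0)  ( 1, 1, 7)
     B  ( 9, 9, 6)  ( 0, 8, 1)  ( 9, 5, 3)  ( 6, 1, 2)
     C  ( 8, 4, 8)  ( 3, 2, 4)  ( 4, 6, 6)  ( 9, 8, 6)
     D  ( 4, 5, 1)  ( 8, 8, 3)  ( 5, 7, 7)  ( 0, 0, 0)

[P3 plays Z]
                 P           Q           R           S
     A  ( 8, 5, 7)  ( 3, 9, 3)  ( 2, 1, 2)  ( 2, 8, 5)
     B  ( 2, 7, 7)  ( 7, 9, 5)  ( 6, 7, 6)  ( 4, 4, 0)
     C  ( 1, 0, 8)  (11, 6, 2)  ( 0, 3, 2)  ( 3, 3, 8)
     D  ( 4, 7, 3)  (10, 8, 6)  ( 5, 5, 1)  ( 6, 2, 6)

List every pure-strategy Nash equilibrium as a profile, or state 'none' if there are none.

PSNE = {(D,P,X)}

(A,P,X): not NE [P1→D gives 9>8; P2→R gives 5>2; P3→Z gives 7>0]
(A,P,Y): not NE [P1→B gives 9>2; P3→Z gives 7>6]
(A,P,Z): not NE [P2→Q gives 9>5]
(A,Q,X): not NE [P3→Y gives 9>1]
(A,Q,Y): not NE [P1→D gives 8>0; P2→P gives 6>0]
(A,Q,Z): not NE [P1→C gives 11>3; P3→Y gives 9>3]
(A,R,X): not NE [P1→C gives 6>4]
(A,R,Y): not NE [P1→B gives 9>2; P2→P gives 6>4; P3→X gives 4>0]
(A,R,Z): not NE [P1→B gives 6>2; P2→Q gives 9>1; P3→X gives 4>2]
(A,S,X): not NE [P2→R gives 5>1; P3→Y gives 7>3]
(A,S,Y): not NE [P1→C gives 9>1; P2→P gives 6>1]
(A,S,Z): not NE [P1→D gives 6>2; P2→Q gives 9>8; P3→Y gives 7>5]
(B,P,X): not NE [P1→D gives 9>6; P3→Z gives 7>6]
(B,P,Y): not NE [P3→Z gives 7>6]
(B,P,Z): not NE [P1→A gives 8>2; P2→Q gives 9>7]
(B,Q,X): not NE [P1→A gives 8>6; P2→P gives 7>1; P3→Z gives 5>0]
(B,Q,Y): not NE [P1→D gives 8>0; P2→P gives 9>8; P3→Z gives 5>1]
(B,Q,Z): not NE [P1→C gives 11>7]
(B,R,X): not NE [P1→C gives 6>3; P2→P gives 7>1; P3→Z gives 6>0]
(B,R,Y): not NE [P2→P gives 9>5; P3→Z gives 6>3]
(B,R,Z): not NE [P2→Q gives 9>7]
(B,S,X): not NE [P1→A gives 7>3; P2→P gives 7>2]
(B,S,Y): not NE [P1→C gives 9>6; P2→P gives 9>1; P3→X gives 4>2]
(B,S,Z): not NE [P1→D gives 6>4; P2→Q gives 9>4; P3→X gives 4>0]
(C,P,X): not NE [P1→D gives 9>5; P2→S gives 8>3]
(C,P,Y): not NE [P1→B gives 9>8; P2→S gives 8>4; P3→X gives 9>8]
(C,P,Z): not NE [P1→A gives 8>1; P2→Q gives 6>0; P3→X gives 9>8]
(C,Q,X): not NE [P1→A gives 8>6]
(C,Q,Y): not NE [P1→D gives 8>3; P2→S gives 8>2]
(C,Q,Z): not NE [P3→Y gives 4>2]
(C,R,X): not NE [P2→S gives 8>6; P3→Y gives 6>3]
(C,R,Y): not NE [P1→B gives 9>4; P2→S gives 8>6]
(C,R,Z): not NE [P1→B gives 6>0; P2→Q gives 6>3; P3→Y gives 6>2]
(C,S,X): not NE [P1→A gives 7>3; P3→Z gives 8>4]
(C,S,Y): not NE [P3→Z gives 8>6]
(C,S,Z): not NE [P1→D gives 6>3; P2→Q gives 6>3]
(D,P,X): NE
(D,P,Y): not NE [P1→B gives 9>4; P2→Q gives 8>5; P3→X gives 7>1]
(D,P,Z): not NE [P1→A gives 8>4; P2→Q gives 8>7; P3→X gives 7>3]
(D,Q,X): not NE [P1→A gives 8>6; P2→P gives 8>5; P3→Z gives 6>2]
(D,Q,Y): not NE [P3→Z gives 6>3]
(D,Q,Z): not NE [P1→C gives 11>10]
(D,R,X): not NE [P1→C gives 6>1; P2→P gives 8>0; P3→Y gives 7>0]
(D,R,Y): not NE [P1→B gives 9>5; P2→Q gives 8>7]
(D,R,Z): not NE [P1→B gives 6>5; P2→Q gives 8>5; P3→Y gives 7>1]
(D,S,X): not NE [P1→A gives 7>0; P2→P gives 8>6; P3→Z gives 6>2]
(D,S,Y): not NE [P1→C gives 9>0; P2→Q gives 8>0; P3→Z gives 6>0]
(D,S,Z): not NE [P2→Q gives 8>2]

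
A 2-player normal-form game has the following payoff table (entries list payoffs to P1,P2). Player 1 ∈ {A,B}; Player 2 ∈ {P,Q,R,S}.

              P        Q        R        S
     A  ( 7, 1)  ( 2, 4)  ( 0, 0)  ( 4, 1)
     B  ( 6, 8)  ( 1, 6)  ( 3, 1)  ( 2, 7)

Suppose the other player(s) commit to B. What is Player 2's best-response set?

u_2(P vs B) = 8
u_2(Q vs B) = 6
u_2(R vs B) = 1
u_2(S vs B) = 7
max payoff 8 at {P}

BR_2 = {P}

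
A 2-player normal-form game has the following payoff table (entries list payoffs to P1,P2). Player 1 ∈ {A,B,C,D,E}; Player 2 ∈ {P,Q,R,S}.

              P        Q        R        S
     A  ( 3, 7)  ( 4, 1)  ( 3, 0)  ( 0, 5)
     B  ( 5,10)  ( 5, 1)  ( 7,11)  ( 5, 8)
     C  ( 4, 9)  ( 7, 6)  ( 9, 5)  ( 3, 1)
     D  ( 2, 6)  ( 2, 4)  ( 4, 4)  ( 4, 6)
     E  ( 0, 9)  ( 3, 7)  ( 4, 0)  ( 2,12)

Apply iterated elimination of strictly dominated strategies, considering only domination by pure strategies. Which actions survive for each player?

Remaining: P1:{B,C} P2:{P,R}

P1 drop A (B beats it: P:5>3 Q:5>4 R:7>3 S:5>0)
P1 drop D (B beats it: P:5>2 Q:5>2 R:7>4 S:5>4)
P1 drop E (B beats it: P:5>0 Q:5>3 R:7>4 S:5>2)
P2 drop Q (P beats it: B:10>1 C:9>6)
P2 drop S (P beats it: B:10>8 C:9>1)
P1→{B,C} P2→{P,R}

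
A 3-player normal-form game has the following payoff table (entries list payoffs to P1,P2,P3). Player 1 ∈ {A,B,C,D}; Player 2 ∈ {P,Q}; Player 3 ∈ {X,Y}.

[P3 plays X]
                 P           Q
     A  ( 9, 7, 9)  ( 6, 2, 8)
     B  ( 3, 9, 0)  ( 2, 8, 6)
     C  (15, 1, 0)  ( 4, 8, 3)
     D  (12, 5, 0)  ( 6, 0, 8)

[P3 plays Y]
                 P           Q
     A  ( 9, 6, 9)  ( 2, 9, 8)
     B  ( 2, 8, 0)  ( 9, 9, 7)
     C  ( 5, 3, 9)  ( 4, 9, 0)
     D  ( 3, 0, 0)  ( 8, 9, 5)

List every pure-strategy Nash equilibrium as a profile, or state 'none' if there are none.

Nash profiles: (B,Q,Y)

(A,P,X): not NE [P1→C gives 15>9]
(A,P,Y): not NE [P2→Q gives 9>6]
(A,Q,X): not NE [P2→P gives 7>2]
(A,Q,Y): not NE [P1→B gives 9>2]
(B,P,X): not NE [P1→C gives 15>3]
(B,P,Y): not NE [P1→A gives 9>2; P2→Q gives 9>8]
(B,Q,X): not NE [P1→D gives 6>2; P2→P gives 9>8; P3→Y gives 7>6]
(B,Q,Y): NE
(C,P,X): not NE [P2→Q gives 8>1; P3→Y gives 9>0]
(C,P,Y): not NE [P1→A gives 9>5; P2→Q gives 9>3]
(C,Q,X): not NE [P1→D gives 6>4]
(C,Q,Y): not NE [P1→B gives 9>4; P3→X gives 3>0]
(D,P,X): not NE [P1→C gives 15>12]
(D,P,Y): not NE [P1→A gives 9>3; P2→Q gives 9>0]
(D,Q,X): not NE [P2→P gives 5>0]
(D,Q,Y): not NE [P1→B gives 9>8; P3→X gives 8>5]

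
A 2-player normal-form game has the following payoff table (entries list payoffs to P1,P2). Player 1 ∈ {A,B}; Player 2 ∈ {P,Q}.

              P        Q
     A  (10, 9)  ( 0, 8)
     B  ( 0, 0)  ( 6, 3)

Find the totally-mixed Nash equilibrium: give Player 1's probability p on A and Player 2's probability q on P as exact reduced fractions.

p=3/4, q=3/8

P1 indiff ⇒ q·10+(1-q)·0 = q·0+(1-q)·6 ⇒ q(10) = (1-q)(6) ⇒ q = 3/8
P2 indiff ⇒ p·9+(1-p)·0 = p·8+(1-p)·3 ⇒ p(1) = (1-p)(3) ⇒ p = 3/4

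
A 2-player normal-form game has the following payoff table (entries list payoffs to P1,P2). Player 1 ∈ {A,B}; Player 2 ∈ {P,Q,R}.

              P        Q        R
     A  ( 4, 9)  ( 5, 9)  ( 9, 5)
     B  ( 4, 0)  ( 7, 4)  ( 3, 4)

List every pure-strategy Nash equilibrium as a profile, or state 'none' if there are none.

(A,P): NE
(A,Q): not NE [P1→B gives 7>5]
(A,R): not NE [P2→Q gives 9>5]
(B,P): not NE [P2→R gives 4>0]
(B,Q): NE
(B,R): not NE [P1→A gives 9>3]

PSNE = {(A,P), (B,Q)}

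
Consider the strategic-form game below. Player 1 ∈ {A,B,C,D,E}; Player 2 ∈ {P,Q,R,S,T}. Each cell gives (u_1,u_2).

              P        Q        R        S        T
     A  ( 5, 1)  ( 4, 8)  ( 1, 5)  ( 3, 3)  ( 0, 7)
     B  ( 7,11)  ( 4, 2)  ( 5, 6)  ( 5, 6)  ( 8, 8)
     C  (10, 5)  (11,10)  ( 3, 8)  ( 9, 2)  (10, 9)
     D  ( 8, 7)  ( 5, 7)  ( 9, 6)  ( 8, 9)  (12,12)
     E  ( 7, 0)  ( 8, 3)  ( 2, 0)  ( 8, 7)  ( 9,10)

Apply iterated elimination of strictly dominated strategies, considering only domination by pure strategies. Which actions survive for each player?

Remaining: P1:{C,D} P2:{Q,T}

P1 drop A (C beats it: P:10>5 Q:11>4 R:3>1 S:9>3 T:10>0)
P1 drop B (D beats it: P:8>7 Q:5>4 R:9>5 S:8>5 T:12>8)
P1 drop E (C beats it: P:10>7 Q:11>8 R:3>2 S:9>8 T:10>9)
P2 drop P (T beats it: C:9>5 D:12>7)
P2 drop R (Q beats it: C:10>8 D:7>6)
P2 drop S (T beats it: C:9>2 D:12>9)
P1→{C,D} P2→{Q,T}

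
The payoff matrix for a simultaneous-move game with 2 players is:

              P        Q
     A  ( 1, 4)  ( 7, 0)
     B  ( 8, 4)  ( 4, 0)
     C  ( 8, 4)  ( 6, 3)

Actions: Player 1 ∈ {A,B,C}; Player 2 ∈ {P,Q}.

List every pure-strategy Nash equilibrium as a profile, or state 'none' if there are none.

Nash profiles: (B,P), (C,P)

(A,P): not NE [P1→C gives 8>1]
(A,Q): not NE [P2→P gives 4>0]
(B,P): NE
(B,Q): not NE [P1→A gives 7>4; P2→P gives 4>0]
(C,P): NE
(C,Q): not NE [P1→A gives 7>6; P2→P gives 4>3]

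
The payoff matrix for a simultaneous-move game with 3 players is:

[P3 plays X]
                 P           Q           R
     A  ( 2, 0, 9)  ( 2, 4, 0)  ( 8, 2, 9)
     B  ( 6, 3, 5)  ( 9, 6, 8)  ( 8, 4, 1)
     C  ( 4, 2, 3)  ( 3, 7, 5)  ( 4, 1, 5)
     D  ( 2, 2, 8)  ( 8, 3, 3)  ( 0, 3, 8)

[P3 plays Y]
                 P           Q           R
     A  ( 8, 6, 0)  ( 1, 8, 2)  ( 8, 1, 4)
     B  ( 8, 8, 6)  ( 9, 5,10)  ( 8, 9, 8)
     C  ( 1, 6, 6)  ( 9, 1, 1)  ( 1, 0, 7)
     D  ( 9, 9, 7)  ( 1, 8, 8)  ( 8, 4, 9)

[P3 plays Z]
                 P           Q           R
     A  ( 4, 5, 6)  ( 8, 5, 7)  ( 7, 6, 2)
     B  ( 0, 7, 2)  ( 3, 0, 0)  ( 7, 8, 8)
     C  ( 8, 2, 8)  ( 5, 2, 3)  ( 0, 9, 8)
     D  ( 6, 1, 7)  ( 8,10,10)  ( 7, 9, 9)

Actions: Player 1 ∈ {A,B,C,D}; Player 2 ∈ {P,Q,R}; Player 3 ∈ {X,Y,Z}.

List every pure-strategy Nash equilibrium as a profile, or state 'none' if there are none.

(A,P,X): not NE [P1→B gives 6>2; P2→Q gives 4>0]
(A,P,Y): not NE [P1→D gives 9>8; P2→Q gives 8>6; P3→X gives 9>0]
(A,P,Z): not NE [P1→C gives 8>4; P2→R gives 6>5; P3→X gives 9>6]
(A,Q,X): not NE [P1→B gives 9>2; P3→Z gives 7>0]
(A,Q,Y): not NE [P1→C gives 9>1; P3→Z gives 7>2]
(A,Q,Z): not NE [P2→R gives 6>5]
(A,R,X): not NE [P2→Q gives 4>2]
(A,R,Y): not NE [P2→Q gives 8>1; P3→X gives 9>4]
(A,R,Z): not NE [P3→X gives 9>2]
(B,P,X): not NE [P2→Q gives 6>3; P3→Y gives 6>5]
(B,P,Y): not NE [P1→D gives 9>8; P2→R gives 9>8]
(B,P,Z): not NE [P1→C gives 8>0; P2→R gives 8>7; P3→Y gives 6>2]
(B,Q,X): not NE [P3→Y gives 10>8]
(B,Q,Y): not NE [P2→R gives 9>5]
(B,Q,Z): not NE [P1→D gives 8>3; P2→R gives 8>0; P3→Y gives 10>0]
(B,R,X): not NE [P2→Q gives 6>4; P3→Z gives 8>1]
(B,R,Y): NE
(B,R,Z): NE
(C,P,X): not NE [P1→B gives 6>4; P2→Q gives 7>2; P3→Z gives 8>3]
(C,P,Y): not NE [P1→D gives 9>1; P3→Z gives 8>6]
(C,P,Z): not NE [P2→R gives 9>2]
(C,Q,X): not NE [P1→B gives 9>3]
(C,Q,Y): not NE [P2→P gives 6>1; P3→X gives 5>1]
(C,Q,Z): not NE [P1→D gives 8>5; P2→R gives 9>2; P3→X gives 5>3]
(C,R,X): not NE [P1→B gives 8>4; P2→Q gives 7>1; P3→Z gives 8>5]
(C,R,Y): not NE [P1→D gives 8>1; P2→P gives 6>0; P3→Z gives 8>7]
(C,R,Z): not NE [P1→D gives 7>0]
(D,P,X): not NE [P1→B gives 6>2; P2→R gives 3>2]
(D,P,Y): not NE [P3→X gives 8>7]
(D,P,Z): not NE [P1→C gives 8>6; P2→Q gives 10>1; P3→X gives 8>7]
(D,Q,X): not NE [P1→B gives 9>8; P3→Z gives 10>3]
(D,Q,Y): not NE [P1→C gives 9>1; P2→P gives 9>8; P3→Z gives 10>8]
(D,Q,Z): NE
(D,R,X): not NE [P1→B gives 8>0; P3→Z gives 9>8]
(D,R,Y): not NE [P2→P gives 9>4]
(D,R,Z): not NE [P2→Q gives 10>9]

PSNE = {(B,R,Y), (B,R,Z), (D,Q,Z)}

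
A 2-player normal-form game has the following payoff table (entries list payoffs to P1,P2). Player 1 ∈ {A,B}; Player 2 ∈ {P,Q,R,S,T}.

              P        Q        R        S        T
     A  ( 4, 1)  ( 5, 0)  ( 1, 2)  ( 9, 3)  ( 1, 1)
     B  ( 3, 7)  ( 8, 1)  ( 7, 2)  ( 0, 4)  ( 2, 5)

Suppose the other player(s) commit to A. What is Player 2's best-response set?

u_2(P vs A) = 1
u_2(Q vs A) = 0
u_2(R vs A) = 2
u_2(S vs A) = 3
u_2(T vs A) = 1
max payoff 3 at {S}

P2 best: {S}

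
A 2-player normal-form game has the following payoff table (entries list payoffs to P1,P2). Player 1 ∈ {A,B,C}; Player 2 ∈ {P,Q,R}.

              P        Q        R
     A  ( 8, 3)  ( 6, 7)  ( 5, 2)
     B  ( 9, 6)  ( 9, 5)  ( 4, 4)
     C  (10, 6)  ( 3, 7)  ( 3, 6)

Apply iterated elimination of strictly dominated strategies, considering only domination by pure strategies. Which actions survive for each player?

P2 drop R (Q beats it: A:7>2 B:5>4 C:7>6)
P1 drop A (B beats it: P:9>8 Q:9>6)
P1→{B,C} P2→{P,Q}

Survivors P1:{B,C} P2:{P,Q}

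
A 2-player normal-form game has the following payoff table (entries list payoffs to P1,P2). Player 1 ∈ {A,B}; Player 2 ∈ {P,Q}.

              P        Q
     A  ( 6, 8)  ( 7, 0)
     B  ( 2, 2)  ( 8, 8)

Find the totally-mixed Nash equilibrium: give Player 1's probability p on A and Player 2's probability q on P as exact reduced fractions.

p=3/7, q=1/5

P1 indiff ⇒ q·6+(1-q)·7 = q·2+(1-q)·8 ⇒ q(4) = (1-q)(1) ⇒ q = 1/5
P2 indiff ⇒ p·8+(1-p)·2 = p·0+(1-p)·8 ⇒ p(8) = (1-p)(6) ⇒ p = 3/7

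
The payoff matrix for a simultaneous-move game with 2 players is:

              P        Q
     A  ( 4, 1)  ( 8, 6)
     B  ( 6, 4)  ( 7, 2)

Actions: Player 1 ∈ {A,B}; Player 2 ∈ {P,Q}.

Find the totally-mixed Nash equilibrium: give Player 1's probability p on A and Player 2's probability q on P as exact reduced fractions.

P1 indiff ⇒ q·4+(1-q)·8 = q·6+(1-q)·7 ⇒ q(-2) = (1-q)(-1) ⇒ q = 1/3
P2 indiff ⇒ p·1+(1-p)·4 = p·6+(1-p)·2 ⇒ p(-5) = (1-p)(-2) ⇒ p = 2/7

P1 mixes 2/7 on A; P2 mixes 1/3 on P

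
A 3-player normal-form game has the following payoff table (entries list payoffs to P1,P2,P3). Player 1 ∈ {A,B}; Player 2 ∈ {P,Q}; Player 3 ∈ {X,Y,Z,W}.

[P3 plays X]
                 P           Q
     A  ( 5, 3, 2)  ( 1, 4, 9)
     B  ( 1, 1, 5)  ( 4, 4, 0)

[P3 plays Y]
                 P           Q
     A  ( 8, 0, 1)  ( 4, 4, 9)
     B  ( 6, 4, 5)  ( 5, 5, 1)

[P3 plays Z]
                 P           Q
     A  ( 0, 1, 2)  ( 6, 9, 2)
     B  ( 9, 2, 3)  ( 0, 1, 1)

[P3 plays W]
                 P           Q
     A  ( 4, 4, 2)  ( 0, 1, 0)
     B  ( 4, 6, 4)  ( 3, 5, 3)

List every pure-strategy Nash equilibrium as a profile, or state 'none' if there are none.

Nash profiles: (A,P,W)

(A,P,X): not NE [P2→Q gives 4>3]
(A,P,Y): not NE [P2→Q gives 4>0; P3→W gives 2>1]
(A,P,Z): not NE [P1→B gives 9>0; P2→Q gives 9>1]
(A,P,W): NE
(A,Q,X): not NE [P1→B gives 4>1]
(A,Q,Y): not NE [P1→B gives 5>4]
(A,Q,Z): not NE [P3→Y gives 9>2]
(A,Q,W): not NE [P1→B gives 3>0; P2→P gives 4>1; P3→Y gives 9>0]
(B,P,X): not NE [P1→A gives 5>1; P2→Q gives 4>1]
(B,P,Y): not NE [P1→A gives 8>6; P2→Q gives 5>4]
(B,P,Z): not NE [P3→Y gives 5>3]
(B,P,W): not NE [P3→Y gives 5>4]
(B,Q,X): not NE [P3→W gives 3>0]
(B,Q,Y): not NE [P3→W gives 3>1]
(B,Q,Z): not NE [P1→A gives 6>0; P2→P gives 2>1; P3→W gives 3>1]
(B,Q,W): not NE [P2→P gives 6>5]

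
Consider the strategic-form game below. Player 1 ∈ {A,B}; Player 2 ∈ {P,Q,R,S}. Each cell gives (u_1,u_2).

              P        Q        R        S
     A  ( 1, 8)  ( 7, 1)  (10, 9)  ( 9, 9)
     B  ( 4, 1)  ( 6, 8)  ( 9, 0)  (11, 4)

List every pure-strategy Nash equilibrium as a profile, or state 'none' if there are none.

(A,P): not NE [P1→B gives 4>1; P2→S gives 9>8]
(A,Q): not NE [P2→S gives 9>1]
(A,R): NE
(A,S): not NE [P1→B gives 11>9]
(B,P): not NE [P2→Q gives 8>1]
(B,Q): not NE [P1→A gives 7>6]
(B,R): not NE [P1→A gives 10>9; P2→Q gives 8>0]
(B,S): not NE [P2→Q gives 8>4]

NE set: (A,R)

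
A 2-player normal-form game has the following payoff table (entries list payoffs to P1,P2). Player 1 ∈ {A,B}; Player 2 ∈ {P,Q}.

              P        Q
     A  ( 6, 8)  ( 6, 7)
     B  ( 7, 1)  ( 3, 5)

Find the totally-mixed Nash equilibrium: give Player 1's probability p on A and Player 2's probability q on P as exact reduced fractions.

(p,q) = (4/5, 3/4)

P1 indiff ⇒ q·6+(1-q)·6 = q·7+(1-q)·3 ⇒ q(-1) = (1-q)(-3) ⇒ q = 3/4
P2 indiff ⇒ p·8+(1-p)·1 = p·7+(1-p)·5 ⇒ p(1) = (1-p)(4) ⇒ p = 4/5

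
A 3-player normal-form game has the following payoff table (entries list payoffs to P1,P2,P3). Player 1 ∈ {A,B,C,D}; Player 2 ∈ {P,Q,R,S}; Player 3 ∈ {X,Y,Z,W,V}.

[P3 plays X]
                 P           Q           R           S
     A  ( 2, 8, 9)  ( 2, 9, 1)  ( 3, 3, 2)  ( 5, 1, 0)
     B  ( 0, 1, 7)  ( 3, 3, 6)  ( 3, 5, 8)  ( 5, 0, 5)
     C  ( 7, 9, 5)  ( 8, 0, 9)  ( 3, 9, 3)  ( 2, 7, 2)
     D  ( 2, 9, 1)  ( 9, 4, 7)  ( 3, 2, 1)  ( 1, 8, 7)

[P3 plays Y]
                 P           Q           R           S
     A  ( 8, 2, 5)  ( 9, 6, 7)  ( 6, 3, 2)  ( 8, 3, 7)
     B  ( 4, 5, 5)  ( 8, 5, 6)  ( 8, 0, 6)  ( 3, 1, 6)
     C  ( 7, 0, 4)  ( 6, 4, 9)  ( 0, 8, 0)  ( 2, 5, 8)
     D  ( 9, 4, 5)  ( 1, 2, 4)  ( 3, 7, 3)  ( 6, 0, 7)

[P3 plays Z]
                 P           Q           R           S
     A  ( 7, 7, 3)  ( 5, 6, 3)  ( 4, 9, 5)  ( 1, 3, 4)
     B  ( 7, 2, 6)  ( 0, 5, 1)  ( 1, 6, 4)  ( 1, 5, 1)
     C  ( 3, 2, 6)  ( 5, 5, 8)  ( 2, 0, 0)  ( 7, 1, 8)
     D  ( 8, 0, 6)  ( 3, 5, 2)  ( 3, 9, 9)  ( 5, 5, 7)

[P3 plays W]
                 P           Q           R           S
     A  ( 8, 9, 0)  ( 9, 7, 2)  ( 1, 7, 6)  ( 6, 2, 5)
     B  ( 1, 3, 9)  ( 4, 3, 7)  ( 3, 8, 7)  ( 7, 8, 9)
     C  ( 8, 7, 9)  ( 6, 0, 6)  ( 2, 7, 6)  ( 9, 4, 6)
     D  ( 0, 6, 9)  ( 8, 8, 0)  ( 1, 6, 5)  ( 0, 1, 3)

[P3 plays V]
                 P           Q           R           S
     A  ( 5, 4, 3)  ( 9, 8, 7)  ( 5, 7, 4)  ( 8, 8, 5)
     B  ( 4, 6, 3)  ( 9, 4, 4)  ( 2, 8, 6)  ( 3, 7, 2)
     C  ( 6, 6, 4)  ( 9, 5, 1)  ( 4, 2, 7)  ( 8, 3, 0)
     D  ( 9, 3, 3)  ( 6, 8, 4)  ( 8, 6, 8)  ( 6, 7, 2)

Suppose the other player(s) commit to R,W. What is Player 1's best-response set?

u_1(A vs R,W) = 1
u_1(B vs R,W) = 3
u_1(C vs R,W) = 2
u_1(D vs R,W) = 1
max payoff 3 at {B}

P1 best: {B}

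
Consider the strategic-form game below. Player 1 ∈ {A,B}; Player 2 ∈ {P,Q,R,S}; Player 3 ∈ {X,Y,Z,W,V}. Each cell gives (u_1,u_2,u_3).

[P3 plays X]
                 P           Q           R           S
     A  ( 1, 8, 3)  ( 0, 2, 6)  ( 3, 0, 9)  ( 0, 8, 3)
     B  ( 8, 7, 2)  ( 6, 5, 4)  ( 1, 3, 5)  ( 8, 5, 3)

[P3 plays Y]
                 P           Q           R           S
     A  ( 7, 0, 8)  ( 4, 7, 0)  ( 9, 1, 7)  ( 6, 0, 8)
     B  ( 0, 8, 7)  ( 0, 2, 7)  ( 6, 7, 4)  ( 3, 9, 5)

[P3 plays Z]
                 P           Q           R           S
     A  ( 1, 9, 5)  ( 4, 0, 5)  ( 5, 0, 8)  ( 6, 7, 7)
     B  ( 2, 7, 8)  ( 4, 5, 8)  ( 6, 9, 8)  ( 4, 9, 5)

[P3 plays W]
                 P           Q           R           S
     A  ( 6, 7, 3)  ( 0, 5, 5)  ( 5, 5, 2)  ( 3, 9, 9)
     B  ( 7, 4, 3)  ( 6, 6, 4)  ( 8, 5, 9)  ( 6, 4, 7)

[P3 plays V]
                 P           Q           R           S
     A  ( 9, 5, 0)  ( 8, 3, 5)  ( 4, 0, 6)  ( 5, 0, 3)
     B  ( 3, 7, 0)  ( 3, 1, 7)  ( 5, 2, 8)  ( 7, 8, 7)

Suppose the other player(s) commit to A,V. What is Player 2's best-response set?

BR_2 = {P}

u_2(P vs A,V) = 5
u_2(Q vs A,V) = 3
u_2(R vs A,V) = 0
u_2(S vs A,V) = 0
max payoff 5 at {P}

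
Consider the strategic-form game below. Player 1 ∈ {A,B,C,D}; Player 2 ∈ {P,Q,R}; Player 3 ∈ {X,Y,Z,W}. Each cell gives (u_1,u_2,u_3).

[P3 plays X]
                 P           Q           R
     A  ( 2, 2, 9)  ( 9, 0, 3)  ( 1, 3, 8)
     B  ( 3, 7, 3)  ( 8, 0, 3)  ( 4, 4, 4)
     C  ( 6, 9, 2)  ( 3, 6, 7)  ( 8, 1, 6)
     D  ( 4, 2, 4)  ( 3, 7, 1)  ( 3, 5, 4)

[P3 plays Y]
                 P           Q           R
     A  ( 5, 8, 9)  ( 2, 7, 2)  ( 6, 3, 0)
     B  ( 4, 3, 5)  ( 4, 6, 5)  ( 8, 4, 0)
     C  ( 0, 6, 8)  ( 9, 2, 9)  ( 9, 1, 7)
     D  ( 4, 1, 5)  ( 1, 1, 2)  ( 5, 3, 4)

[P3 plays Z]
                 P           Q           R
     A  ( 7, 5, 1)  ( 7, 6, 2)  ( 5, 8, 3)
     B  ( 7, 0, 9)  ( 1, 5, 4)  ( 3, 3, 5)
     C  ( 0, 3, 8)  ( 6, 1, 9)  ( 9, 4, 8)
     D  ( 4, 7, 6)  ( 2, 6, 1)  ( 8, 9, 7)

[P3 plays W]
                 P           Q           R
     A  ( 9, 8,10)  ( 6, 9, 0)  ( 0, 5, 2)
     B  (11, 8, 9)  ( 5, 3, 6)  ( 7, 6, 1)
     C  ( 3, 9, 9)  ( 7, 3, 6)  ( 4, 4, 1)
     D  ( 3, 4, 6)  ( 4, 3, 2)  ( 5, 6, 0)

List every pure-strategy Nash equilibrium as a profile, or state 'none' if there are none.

PSNE = {(B,P,W), (C,R,Z)}

(A,P,X): not NE [P1→C gives 6>2; P2→R gives 3>2; P3→W gives 10>9]
(A,P,Y): not NE [P3→W gives 10>9]
(A,P,Z): not NE [P2→R gives 8>5; P3→W gives 10>1]
(A,P,W): not NE [P1→B gives 11>9; P2→Q gives 9>8]
(A,Q,X): not NE [P2→R gives 3>0]
(A,Q,Y): not NE [P1→C gives 9>2; P2→P gives 8>7; P3→X gives 3>2]
(A,Q,Z): not NE [P2→R gives 8>6; P3→X gives 3>2]
(A,Q,W): not NE [P1→C gives 7>6; P3→X gives 3>0]
(A,R,X): not NE [P1→C gives 8>1]
(A,R,Y): not NE [P1→C gives 9>6; P2→P gives 8>3; P3→X gives 8>0]
(A,R,Z): not NE [P1→C gives 9>5; P3→X gives 8>3]
(A,R,W): not NE [P1→B gives 7>0; P2→Q gives 9>5; P3→X gives 8>2]
(B,P,X): not NE [P1→C gives 6>3; P3→W gives 9>3]
(B,P,Y): not NE [P1→A gives 5>4; P2→Q gives 6>3; P3→W gives 9>5]
(B,P,Z): not NE [P2→Q gives 5>0]
(B,P,W): NE
(B,Q,X): not NE [P1→A gives 9>8; P2→P gives 7>0; P3→W gives 6>3]
(B,Q,Y): not NE [P1→C gives 9>4; P3→W gives 6>5]
(B,Q,Z): not NE [P1→A gives 7>1; P3→W gives 6>4]
(B,Q,W): not NE [P1→C gives 7>5; P2→P gives 8>3]
(B,R,X): not NE [P1→C gives 8>4; P2→P gives 7>4; P3→Z gives 5>4]
(B,R,Y): not NE [P1→C gives 9>8; P2→Q gives 6>4; P3→Z gives 5>0]
(B,R,Z): not NE [P1→C gives 9>3; P2→Q gives 5>3]
(B,R,W): not NE [P2→P gives 8>6; P3→Z gives 5>1]
(C,P,X): not NE [P3→W gives 9>2]
(C,P,Y): not NE [P1→A gives 5>0; P3→W gives 9>8]
(C,P,Z): not NE [P1→B gives 7>0; P2→R gives 4>3; P3→W gives 9>8]
(C,P,W): not NE [P1→B gives 11>3]
(C,Q,X): not NE [P1→A gives 9>3; P2→P gives 9>6; P3→Z gives 9>7]
(C,Q,Y): not NE [P2→P gives 6>2]
(C,Q,Z): not NE [P1→A gives 7>6; P2→R gives 4>1]
(C,Q,W): not NE [P2→P gives 9>3; P3→Z gives 9>6]
(C,R,X): not NE [P2→P gives 9>1; P3→Z gives 8>6]
(C,R,Y): not NE [P2→P gives 6>1; P3→Z gives 8>7]
(C,R,Z): NE
(C,R,W): not NE [P1→B gives 7>4; P2→P gives 9>4; P3→Z gives 8>1]
(D,P,X): not NE [P1→C gives 6>4; P2→Q gives 7>2; P3→W gives 6>4]
(D,P,Y): not NE [P1→A gives 5>4; P2→R gives 3>1; P3→W gives 6>5]
(D,P,Z): not NE [P1→B gives 7>4; P2→R gives 9>7]
(D,P,W): not NE [P1→B gives 11>3; P2→R gives 6>4]
(D,Q,X): not NE [P1→A gives 9>3; P3→W gives 2>1]
(D,Q,Y): not NE [P1→C gives 9>1; P2→R gives 3>1]
(D,Q,Z): not NE [P1→A gives 7>2; P2→R gives 9>6; P3→W gives 2>1]
(D,Q,W): not NE [P1→C gives 7>4; P2→R gives 6>3]
(D,R,X): not NE [P1→C gives 8>3; P2→Q gives 7>5; P3→Z gives 7>4]
(D,R,Y): not NE [P1→C gives 9>5; P3→Z gives 7>4]
(D,R,Z): not NE [P1→C gives 9>8]
(D,R,W): not NE [P1→B gives 7>5; P3→Z gives 7>0]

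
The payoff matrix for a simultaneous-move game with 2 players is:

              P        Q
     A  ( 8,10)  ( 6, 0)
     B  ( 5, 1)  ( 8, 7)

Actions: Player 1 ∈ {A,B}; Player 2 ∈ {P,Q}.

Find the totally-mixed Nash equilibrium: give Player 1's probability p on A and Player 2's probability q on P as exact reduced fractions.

P1 indiff ⇒ q·8+(1-q)·6 = q·5+(1-q)·8 ⇒ q(3) = (1-q)(2) ⇒ q = 2/5
P2 indiff ⇒ p·10+(1-p)·1 = p·0+(1-p)·7 ⇒ p(10) = (1-p)(6) ⇒ p = 3/8

(p,q) = (3/8, 2/5)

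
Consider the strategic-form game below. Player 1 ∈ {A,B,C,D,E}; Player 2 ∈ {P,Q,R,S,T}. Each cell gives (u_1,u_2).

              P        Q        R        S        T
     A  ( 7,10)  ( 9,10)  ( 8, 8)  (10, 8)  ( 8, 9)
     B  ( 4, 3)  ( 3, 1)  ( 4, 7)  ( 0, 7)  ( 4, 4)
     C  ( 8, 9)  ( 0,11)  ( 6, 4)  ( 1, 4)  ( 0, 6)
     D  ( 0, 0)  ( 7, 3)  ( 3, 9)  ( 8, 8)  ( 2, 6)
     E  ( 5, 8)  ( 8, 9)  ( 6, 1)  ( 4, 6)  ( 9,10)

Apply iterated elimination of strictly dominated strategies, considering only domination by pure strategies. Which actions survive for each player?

P1 drop B (A beats it: P:7>4 Q:9>3 R:8>4 S:10>0 T:8>4)
P1 drop D (A beats it: P:7>0 Q:9>7 R:8>3 S:10>8 T:8>2)
P2 drop R (P beats it: A:10>8 C:9>4 E:8>1)
P2 drop S (P beats it: A:10>8 C:9>4 E:8>6)
P1→{A,C,E} P2→{P,Q,T}

IESDS → P1:{A,C,E} P2:{P,Q,T}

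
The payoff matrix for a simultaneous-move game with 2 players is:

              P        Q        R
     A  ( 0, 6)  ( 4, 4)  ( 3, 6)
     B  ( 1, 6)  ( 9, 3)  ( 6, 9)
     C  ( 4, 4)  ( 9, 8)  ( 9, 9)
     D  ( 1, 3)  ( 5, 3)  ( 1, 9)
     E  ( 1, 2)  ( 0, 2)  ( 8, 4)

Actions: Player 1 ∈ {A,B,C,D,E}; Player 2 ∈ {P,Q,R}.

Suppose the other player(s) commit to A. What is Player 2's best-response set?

BR_2 = {P,R}

u_2(P vs A) = 6
u_2(Q vs A) = 4
u_2(R vs A) = 6
max payoff 6 at {P,R}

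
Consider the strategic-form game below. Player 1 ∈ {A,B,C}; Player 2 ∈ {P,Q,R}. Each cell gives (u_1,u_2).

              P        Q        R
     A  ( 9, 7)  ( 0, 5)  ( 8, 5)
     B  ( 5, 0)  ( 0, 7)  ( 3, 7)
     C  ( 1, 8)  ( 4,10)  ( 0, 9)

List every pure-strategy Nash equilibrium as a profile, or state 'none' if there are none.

Nash profiles: (A,P), (C,Q)

(A,P): NE
(A,Q): not NE [P1→C gives 4>0; P2→P gives 7>5]
(A,R): not NE [P2→P gives 7>5]
(B,P): not NE [P1→A gives 9>5; P2→R gives 7>0]
(B,Q): not NE [P1→C gives 4>0]
(B,R): not NE [P1→A gives 8>3]
(C,P): not NE [P1→A gives 9>1; P2→Q gives 10>8]
(C,Q): NE
(C,R): not NE [P1→A gives 8>0; P2→Q gives 10>9]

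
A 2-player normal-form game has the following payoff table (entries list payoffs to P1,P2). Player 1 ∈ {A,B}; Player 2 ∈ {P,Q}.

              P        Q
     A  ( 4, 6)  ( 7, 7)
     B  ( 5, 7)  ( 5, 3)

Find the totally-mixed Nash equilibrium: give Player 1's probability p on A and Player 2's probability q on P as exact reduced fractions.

P1 indiff ⇒ q·4+(1-q)·7 = q·5+(1-q)·5 ⇒ q(-1) = (1-q)(-2) ⇒ q = 2/3
P2 indiff ⇒ p·6+(1-p)·7 = p·7+(1-p)·3 ⇒ p(-1) = (1-p)(-4) ⇒ p = 4/5

P1 mixes 4/5 on A; P2 mixes 2/3 on P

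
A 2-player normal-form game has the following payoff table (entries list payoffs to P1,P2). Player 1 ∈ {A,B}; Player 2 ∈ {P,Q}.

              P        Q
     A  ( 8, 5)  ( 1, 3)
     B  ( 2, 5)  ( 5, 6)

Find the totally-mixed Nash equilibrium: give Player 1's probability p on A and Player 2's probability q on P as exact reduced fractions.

P1 indiff ⇒ q·8+(1-q)·1 = q·2+(1-q)·5 ⇒ q(6) = (1-q)(4) ⇒ q = 2/5
P2 indiff ⇒ p·5+(1-p)·5 = p·3+(1-p)·6 ⇒ p(2) = (1-p)(1) ⇒ p = 1/3

p=1/3, q=2/5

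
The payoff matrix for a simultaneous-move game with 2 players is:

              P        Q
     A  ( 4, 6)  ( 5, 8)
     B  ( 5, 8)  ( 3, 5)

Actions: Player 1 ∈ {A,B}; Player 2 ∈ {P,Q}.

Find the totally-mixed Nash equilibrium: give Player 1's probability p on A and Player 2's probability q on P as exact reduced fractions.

P1 indiff ⇒ q·4+(1-q)·5 = q·5+(1-q)·3 ⇒ q(-1) = (1-q)(-2) ⇒ q = 2/3
P2 indiff ⇒ p·6+(1-p)·8 = p·8+(1-p)·5 ⇒ p(-2) = (1-p)(-3) ⇒ p = 3/5

p=3/5, q=2/3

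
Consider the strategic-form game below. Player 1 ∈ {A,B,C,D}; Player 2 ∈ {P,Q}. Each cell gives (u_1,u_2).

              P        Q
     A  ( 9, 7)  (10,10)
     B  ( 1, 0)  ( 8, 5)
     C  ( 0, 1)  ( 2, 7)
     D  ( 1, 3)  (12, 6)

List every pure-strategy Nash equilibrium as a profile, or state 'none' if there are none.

Nash profiles: (D,Q)

(A,P): not NE [P2→Q gives 10>7]
(A,Q): not NE [P1→D gives 12>10]
(B,P): not NE [P1→A gives 9>1; P2→Q gives 5>0]
(B,Q): not NE [P1→D gives 12>8]
(C,P): not NE [P1→A gives 9>0; P2→Q gives 7>1]
(C,Q): not NE [P1→D gives 12>2]
(D,P): not NE [P1→A gives 9>1; P2→Q gives 6>3]
(D,Q): NE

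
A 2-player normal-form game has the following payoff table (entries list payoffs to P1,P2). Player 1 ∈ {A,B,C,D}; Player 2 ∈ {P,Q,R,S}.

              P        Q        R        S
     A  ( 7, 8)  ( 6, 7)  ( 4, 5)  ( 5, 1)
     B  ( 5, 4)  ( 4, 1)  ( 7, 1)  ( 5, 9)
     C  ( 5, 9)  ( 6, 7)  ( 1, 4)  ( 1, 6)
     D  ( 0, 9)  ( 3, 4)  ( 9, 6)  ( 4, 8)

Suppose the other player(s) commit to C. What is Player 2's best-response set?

u_2(P vs C) = 9
u_2(Q vs C) = 7
u_2(R vs C) = 4
u_2(S vs C) = 6
max payoff 9 at {P}

argmax u_2 = {P}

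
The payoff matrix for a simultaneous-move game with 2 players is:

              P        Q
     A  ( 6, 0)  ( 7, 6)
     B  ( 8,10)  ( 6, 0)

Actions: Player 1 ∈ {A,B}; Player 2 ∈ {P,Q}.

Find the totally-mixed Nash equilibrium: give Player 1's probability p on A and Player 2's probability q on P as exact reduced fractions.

P1 indiff ⇒ q·6+(1-q)·7 = q·8+(1-q)·6 ⇒ q(-2) = (1-q)(-1) ⇒ q = 1/3
P2 indiff ⇒ p·0+(1-p)·10 = p·6+(1-p)·0 ⇒ p(-6) = (1-p)(-10) ⇒ p = 5/8

(p,q) = (5/8, 1/3)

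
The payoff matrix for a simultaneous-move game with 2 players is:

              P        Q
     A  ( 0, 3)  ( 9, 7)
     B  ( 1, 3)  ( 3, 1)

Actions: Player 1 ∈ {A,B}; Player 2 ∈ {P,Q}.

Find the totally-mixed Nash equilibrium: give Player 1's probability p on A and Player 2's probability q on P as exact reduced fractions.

P1 indiff ⇒ q·0+(1-q)·9 = q·1+(1-q)·3 ⇒ q(-1) = (1-q)(-6) ⇒ q = 6/7
P2 indiff ⇒ p·3+(1-p)·3 = p·7+(1-p)·1 ⇒ p(-4) = (1-p)(-2) ⇒ p = 1/3

p=1/3, q=6/7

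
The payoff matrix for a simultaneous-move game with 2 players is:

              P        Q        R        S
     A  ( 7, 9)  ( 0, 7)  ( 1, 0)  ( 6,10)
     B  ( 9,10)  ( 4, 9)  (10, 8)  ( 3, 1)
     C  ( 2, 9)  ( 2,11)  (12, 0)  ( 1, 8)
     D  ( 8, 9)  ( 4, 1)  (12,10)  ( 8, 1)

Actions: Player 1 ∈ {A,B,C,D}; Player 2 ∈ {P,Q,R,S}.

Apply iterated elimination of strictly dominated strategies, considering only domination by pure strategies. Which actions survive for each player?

P1 drop A (D beats it: P:8>7 Q:4>0 R:12>1 S:8>6)
P2 drop S (P beats it: B:10>1 C:9>8 D:9>1)
P1→{B,C,D} P2→{P,Q,R}

IESDS → P1:{B,C,D} P2:{P,Q,R}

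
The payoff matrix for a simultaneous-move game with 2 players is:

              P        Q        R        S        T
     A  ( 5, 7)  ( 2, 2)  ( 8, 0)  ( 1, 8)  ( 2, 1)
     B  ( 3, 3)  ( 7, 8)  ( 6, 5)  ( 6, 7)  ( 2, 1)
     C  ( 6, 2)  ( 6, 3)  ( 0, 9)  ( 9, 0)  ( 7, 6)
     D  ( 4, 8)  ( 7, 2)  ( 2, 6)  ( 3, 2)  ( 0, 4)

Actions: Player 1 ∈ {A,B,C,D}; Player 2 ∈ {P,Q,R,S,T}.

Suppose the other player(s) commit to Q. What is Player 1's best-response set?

u_1(A vs Q) = 2
u_1(B vs Q) = 7
u_1(C vs Q) = 6
u_1(D vs Q) = 7
max payoff 7 at {B,D}

P1 best: {B,D}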